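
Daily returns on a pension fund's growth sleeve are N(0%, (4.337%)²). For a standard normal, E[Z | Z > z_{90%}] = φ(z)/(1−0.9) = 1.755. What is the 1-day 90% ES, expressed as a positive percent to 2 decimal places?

7.61%

ES = 4.337% × 1.755 = 7.611%.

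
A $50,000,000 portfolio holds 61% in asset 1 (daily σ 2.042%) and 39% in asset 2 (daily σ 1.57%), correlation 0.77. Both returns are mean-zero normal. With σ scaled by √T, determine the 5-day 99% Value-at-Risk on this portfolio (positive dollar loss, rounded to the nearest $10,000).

$4,580,000

σ_p = √(0.61²·2.042² + 0.39²·1.57² + 2·0.77·0.61·0.39·2.042·1.57) = 1.761%.
σ_{5d} = 1.761% × √5 = 3.938%.
z(99%) = 2.326.
VaR = 2.326 × 3.938% = 9.160%; on $50,000,000 that is $4,580,000.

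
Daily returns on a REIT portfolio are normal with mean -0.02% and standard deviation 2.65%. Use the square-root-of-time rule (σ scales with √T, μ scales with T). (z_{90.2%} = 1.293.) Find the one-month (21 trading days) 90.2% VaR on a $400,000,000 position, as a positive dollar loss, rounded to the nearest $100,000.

$64,500,000

σ_{21d} = 2.65% × √21 = 12.144%; μ_{21d} = 21 × -0.02% = -0.420%.
VaR = −(-0.420%) + 1.293 × 12.144% = 16.122%.
On $400,000,000: 0.16122 × $400,000,000 = $64,488,000.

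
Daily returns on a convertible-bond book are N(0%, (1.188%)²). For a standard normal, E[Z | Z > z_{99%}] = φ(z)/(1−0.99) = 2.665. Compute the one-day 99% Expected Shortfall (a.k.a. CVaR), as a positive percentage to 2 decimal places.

ES = 1.188% × 2.665 = 3.166%.

3.17%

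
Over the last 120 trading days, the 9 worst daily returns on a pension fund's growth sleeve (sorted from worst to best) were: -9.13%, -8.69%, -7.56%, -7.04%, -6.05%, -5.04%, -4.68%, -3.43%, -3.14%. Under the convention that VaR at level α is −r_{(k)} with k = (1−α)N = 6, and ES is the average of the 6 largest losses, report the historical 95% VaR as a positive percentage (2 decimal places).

5.04%

k = 6; the 6th lowest return is -5.04%, so VaR = 5.04%.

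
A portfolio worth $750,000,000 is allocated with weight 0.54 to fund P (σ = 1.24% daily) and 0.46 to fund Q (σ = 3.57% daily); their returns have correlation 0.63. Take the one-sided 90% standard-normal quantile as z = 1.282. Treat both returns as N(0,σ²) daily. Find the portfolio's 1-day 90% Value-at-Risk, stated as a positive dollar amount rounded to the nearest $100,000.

σ_p² = 0.54²·1.24² + 0.46²·3.57² + 2·0.63·0.54·0.46·1.24·3.57 = 4.5307 (%²).
σ_p = √4.5307 = 2.129%.
VaR = 1.282 × 2.129% = 2.729%; on $750,000,000 that is $20,467,500.

$20,500,000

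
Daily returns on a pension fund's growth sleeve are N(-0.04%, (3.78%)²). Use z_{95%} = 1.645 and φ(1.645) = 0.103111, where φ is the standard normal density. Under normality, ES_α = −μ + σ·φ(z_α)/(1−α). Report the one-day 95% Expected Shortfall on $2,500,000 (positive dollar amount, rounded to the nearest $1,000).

$196,000

Tail multiplier: φ(z)/(1−α) = 0.103111 / 0.05 = 2.062.
ES = −(-0.04%) + 3.78% × 2.062 = 7.834%.
On $2,500,000: 0.07834 × $2,500,000 = $195,850.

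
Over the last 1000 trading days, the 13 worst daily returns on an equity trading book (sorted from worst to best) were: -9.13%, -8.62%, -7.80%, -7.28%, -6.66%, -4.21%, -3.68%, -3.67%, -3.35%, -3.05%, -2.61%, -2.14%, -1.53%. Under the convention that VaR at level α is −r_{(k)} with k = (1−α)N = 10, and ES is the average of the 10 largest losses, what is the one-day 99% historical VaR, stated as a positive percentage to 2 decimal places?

k = 10; the 10th lowest return is -3.05%, so VaR = 3.05%.

3.05%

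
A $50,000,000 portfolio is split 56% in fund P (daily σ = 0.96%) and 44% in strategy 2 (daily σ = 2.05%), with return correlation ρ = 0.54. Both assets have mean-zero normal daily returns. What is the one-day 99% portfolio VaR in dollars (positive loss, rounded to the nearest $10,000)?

σ_p² = 0.56²·0.96² + 0.44²·2.05² + 2·0.54·0.56·0.44·0.96·2.05 = 1.6263 (%²).
σ_p = √1.6263 = 1.275%.
At 99%, z = 2.326.
VaR = 2.326 × 1.275% = 2.966%; on $50,000,000 that is $1,483,000.

$1,480,000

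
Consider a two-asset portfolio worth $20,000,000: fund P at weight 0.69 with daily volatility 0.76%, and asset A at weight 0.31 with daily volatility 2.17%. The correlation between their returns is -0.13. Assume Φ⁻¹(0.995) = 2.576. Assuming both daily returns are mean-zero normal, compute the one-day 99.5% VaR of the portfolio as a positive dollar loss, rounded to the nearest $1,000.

$411,000

σ_p² = 0.69²·0.76² + 0.31²·2.17² + 2·-0.13·0.69·0.31·0.76·2.17 = 0.6358 (%²).
σ_p = √0.6358 = 0.797%.
VaR = 2.576 × 0.797% = 2.053%; on $20,000,000 that is $410,600.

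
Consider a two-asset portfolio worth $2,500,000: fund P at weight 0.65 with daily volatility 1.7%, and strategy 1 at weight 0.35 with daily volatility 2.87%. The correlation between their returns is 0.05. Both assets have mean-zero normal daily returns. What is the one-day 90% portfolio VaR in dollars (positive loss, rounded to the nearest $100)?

$49,000

σ_p² = 0.65²·1.7² + 0.35²·2.87² + 2·0.05·0.65·0.35·1.7·2.87 = 2.3410 (%²).
σ_p = √2.3410 = 1.530%.
At 90%, z = 1.282.
VaR = 1.282 × 1.530% = 1.961%; on $2,500,000 that is $49,025.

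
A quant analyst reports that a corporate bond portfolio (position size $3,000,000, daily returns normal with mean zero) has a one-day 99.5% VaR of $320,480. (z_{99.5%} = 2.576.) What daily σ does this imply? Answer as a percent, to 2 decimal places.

4.15%

VaR as a fraction: $320,480 / $3,000,000 = 10.683%.
σ = VaR / z = 10.683% / 2.576 = 4.147%.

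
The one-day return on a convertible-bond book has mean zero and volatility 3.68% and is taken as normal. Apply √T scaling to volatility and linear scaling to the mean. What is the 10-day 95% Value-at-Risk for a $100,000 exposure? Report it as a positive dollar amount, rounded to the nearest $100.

$19,100

At 95%, z = 1.645.
σ_{10d} = 3.68% × √10 = 11.637%.
VaR = 1.645 × 11.637% = 19.143%.
On $100,000: 0.19143 × $100,000 = $19,143.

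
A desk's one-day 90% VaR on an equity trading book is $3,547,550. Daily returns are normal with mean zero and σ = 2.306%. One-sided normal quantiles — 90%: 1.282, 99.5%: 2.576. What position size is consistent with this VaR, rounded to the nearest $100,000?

$120,000,000

VaR as a fraction of value: z·σ = 1.282 × 2.306% = 2.95629%.
Position = $3,547,550 / 0.0295629 = $119,999,986.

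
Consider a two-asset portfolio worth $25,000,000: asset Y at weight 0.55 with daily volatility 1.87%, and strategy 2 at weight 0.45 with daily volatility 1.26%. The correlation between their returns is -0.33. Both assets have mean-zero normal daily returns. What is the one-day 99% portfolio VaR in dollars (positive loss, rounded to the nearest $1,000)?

σ_p² = 0.55²·1.87² + 0.45²·1.26² + 2·-0.33·0.55·0.45·1.87·1.26 = 0.9944 (%²).
σ_p = √0.9944 = 0.997%.
At 99%, z = 2.326.
VaR = 2.326 × 0.997% = 2.319%; on $25,000,000 that is $579,750.

$580,000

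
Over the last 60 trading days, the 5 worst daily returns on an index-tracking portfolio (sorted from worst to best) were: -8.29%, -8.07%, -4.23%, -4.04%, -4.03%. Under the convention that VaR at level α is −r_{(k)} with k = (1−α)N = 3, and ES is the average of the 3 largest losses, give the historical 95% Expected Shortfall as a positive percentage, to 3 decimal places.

6.863%

The 3 worst returns sum to -20.59%.
ES = −(-20.59%) / 3 = 6.8633…% ≈ 6.863%.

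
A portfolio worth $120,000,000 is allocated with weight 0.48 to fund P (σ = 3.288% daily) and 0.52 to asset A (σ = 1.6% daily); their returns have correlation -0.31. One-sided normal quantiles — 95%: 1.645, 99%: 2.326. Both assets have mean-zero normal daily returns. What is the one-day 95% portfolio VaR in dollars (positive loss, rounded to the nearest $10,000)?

$3,040,000

σ_p² = 0.48²·3.288² + 0.52²·1.6² + 2·-0.31·0.48·0.52·3.288·1.6 = 2.3689 (%²).
σ_p = √2.3689 = 1.539%.
VaR = 1.645 × 1.539% = 2.532%; on $120,000,000 that is $3,038,400.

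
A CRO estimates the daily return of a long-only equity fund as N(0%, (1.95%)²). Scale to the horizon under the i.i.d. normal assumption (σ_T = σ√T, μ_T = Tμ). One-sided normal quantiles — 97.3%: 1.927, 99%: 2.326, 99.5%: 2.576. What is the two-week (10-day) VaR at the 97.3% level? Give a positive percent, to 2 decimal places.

11.88%

σ_{10d} = 1.95% × √10 = 6.166%.
VaR = 1.927 × 6.166% = 11.882%.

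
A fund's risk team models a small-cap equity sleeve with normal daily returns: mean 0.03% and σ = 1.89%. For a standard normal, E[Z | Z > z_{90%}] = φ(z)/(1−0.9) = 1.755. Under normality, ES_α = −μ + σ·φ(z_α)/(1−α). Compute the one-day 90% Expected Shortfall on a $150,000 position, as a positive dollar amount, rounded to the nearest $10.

ES = −(0.03%) + 1.89% × 1.755 = 3.287%.
On $150,000: 0.03287 × $150,000 = $4,930.

$4,930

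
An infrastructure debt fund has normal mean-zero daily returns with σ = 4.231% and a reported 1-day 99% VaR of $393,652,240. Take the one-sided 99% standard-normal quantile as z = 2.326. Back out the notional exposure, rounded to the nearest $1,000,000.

VaR as a fraction of value: z·σ = 2.326 × 4.231% = 9.84131%.
Position = $393,652,240 / 0.0984131 = $4,000,000,000.

$4,000,000,000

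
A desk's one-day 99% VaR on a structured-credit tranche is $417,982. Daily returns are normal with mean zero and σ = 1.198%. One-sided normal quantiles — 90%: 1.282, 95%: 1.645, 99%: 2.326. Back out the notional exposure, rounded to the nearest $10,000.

VaR as a fraction of value: z·σ = 2.326 × 1.198% = 2.78655%.
Position = $417,982 / 0.0278655 = $14,999,993.

$15,000,000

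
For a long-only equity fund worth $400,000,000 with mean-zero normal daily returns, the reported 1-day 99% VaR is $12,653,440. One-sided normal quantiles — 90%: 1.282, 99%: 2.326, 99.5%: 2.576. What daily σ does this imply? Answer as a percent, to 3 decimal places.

1.360%

VaR as a fraction: $12,653,440 / $400,000,000 = 3.163%.
σ = VaR / z = 3.163% / 2.326 = 1.360%.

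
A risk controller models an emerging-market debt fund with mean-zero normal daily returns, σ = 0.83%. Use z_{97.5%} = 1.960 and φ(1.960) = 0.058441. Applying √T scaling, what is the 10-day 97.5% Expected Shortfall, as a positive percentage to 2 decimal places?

6.14%

σ_{10d} = 0.83% × √10 = 2.625%.
ES multiplier = φ(z)/(1−α) = 0.058441/0.025 = 2.338.
ES = 2.625% × 2.338 = 6.137%.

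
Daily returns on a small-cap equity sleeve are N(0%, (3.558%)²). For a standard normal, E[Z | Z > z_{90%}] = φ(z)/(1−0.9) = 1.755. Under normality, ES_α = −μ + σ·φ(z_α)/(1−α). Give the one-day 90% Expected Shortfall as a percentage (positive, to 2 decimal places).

6.24%

ES = 3.558% × 1.755 = 6.244%.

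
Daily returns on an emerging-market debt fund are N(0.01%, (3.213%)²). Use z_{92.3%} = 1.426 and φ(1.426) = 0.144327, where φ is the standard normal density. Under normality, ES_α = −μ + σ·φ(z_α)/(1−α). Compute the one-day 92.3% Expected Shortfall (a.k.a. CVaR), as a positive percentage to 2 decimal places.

6.01%

Tail multiplier: φ(z)/(1−α) = 0.144327 / 0.077 = 1.874.
ES = −(0.01%) + 3.213% × 1.874 = 6.011%.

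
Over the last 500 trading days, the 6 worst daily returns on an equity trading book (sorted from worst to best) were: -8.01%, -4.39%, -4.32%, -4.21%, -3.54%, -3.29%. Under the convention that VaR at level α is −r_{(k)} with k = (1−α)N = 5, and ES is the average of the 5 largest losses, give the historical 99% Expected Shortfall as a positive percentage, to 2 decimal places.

The 5 worst returns sum to -24.47%.
ES = −(-24.47%) / 5 = 4.894% ≈ 4.89%.

4.89%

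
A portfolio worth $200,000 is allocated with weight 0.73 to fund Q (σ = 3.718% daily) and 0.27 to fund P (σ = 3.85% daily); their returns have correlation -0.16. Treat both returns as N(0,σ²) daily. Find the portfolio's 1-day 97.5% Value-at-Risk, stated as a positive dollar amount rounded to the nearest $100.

σ_p² = 0.73²·3.718² + 0.27²·3.85² + 2·-0.16·0.73·0.27·3.718·3.85 = 7.5443 (%²).
σ_p = √7.5443 = 2.747%.
At 97.5%, z = 1.960.
VaR = 1.960 × 2.747% = 5.384%; on $200,000 that is $10,768.

$10,800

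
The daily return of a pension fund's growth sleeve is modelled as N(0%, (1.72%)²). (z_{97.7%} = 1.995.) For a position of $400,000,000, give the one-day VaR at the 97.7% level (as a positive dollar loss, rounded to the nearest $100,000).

VaR = z·σ = 1.995 × 1.72% = 3.431%.
On $400,000,000: 0.03431 × $400,000,000 = $13,724,000.

$13,700,000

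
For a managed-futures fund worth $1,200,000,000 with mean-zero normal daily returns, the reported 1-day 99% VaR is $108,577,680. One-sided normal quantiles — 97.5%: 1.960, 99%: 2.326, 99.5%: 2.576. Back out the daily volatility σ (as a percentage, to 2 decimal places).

VaR as a fraction: $108,577,680 / $1,200,000,000 = 9.048%.
σ = VaR / z = 9.048% / 2.326 = 3.890%.

3.89%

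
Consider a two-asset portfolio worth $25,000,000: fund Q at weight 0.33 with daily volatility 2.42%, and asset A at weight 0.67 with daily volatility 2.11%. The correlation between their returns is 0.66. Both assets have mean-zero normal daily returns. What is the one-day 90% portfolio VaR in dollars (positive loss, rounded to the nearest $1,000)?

$651,000

σ_p² = 0.33²·2.42² + 0.67²·2.11² + 2·0.66·0.33·0.67·2.42·2.11 = 4.1266 (%²).
σ_p = √4.1266 = 2.031%.
At 90%, z = 1.282.
VaR = 1.282 × 2.031% = 2.604%; on $25,000,000 that is $651,000.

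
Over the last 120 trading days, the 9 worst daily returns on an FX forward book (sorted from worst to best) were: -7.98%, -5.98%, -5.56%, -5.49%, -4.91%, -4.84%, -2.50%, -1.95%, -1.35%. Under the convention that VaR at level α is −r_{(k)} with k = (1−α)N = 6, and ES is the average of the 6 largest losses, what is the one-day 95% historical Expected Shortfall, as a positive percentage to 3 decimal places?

5.793%

The 6 worst returns sum to -34.76%.
ES = −(-34.76%) / 6 = 5.7933…% ≈ 5.793%.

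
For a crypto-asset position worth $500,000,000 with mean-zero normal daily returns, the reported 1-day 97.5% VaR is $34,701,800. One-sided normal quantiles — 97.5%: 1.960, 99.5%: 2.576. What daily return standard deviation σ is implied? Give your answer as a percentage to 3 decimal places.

3.541%

VaR as a fraction: $34,701,800 / $500,000,000 = 6.940%.
σ = VaR / z = 6.940% / 1.960 = 3.541%.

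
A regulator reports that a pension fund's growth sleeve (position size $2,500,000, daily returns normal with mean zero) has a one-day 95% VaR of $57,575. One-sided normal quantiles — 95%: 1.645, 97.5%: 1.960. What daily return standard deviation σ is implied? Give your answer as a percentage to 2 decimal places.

1.40%

VaR as a fraction: $57,575 / $2,500,000 = 2.303%.
σ = VaR / z = 2.303% / 1.645 = 1.400%.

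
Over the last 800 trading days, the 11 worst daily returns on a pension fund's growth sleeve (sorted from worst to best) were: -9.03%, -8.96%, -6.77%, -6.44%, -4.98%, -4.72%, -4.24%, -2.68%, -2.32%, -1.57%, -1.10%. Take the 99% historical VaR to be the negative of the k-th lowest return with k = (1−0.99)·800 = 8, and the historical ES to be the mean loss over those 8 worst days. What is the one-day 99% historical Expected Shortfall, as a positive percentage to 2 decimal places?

5.98%

The 8 worst returns sum to -47.82%.
ES = −(-47.82%) / 8 = 5.9775% ≈ 5.98%.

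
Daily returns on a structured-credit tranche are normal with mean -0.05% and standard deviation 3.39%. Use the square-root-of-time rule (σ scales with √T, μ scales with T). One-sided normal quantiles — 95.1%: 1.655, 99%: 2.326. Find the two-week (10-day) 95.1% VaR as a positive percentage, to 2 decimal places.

σ_{10d} = 3.39% × √10 = 10.720%; μ_{10d} = 10 × -0.05% = -0.500%.
VaR = −(-0.500%) + 1.655 × 10.720% = 18.242%.

18.24%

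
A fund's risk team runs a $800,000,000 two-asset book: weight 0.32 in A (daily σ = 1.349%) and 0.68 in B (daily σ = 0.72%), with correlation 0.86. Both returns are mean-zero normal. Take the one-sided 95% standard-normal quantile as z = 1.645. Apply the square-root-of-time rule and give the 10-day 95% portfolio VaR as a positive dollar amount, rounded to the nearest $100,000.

σ_p = √(0.32²·1.349² + 0.68²·0.72² + 2·0.86·0.32·0.68·1.349·0.72) = 0.889%.
σ_{10d} = 0.889% × √10 = 2.811%.
VaR = 1.645 × 2.811% = 4.624%; on $800,000,000 that is $36,992,000.

$37,000,000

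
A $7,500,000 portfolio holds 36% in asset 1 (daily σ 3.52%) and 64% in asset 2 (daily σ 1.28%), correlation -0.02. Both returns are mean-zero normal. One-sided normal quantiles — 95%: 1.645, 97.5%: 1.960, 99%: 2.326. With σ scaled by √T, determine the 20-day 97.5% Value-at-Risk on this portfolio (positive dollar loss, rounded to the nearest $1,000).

$983,000

σ_p = √(0.36²·3.52² + 0.64²·1.28² + 2·-0.02·0.36·0.64·3.52·1.28) = 1.495%.
σ_{20d} = 1.495% × √20 = 6.686%.
VaR = 1.960 × 6.686% = 13.105%; on $7,500,000 that is $982,875.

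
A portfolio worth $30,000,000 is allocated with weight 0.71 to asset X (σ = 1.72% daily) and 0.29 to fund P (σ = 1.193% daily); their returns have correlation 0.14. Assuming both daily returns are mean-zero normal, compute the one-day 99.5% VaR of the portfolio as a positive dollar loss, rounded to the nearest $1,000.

σ_p² = 0.71²·1.72² + 0.29²·1.193² + 2·0.14·0.71·0.29·1.72·1.193 = 1.7293 (%²).
σ_p = √1.7293 = 1.315%.
At 99.5%, z = 2.576.
VaR = 2.576 × 1.315% = 3.387%; on $30,000,000 that is $1,016,100.

$1,016,000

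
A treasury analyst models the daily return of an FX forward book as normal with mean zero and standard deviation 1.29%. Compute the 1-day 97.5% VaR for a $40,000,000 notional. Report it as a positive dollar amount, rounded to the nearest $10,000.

At 97.5% one-sided, z = 1.960.
VaR = z·σ = 1.960 × 1.29% = 2.528%.
On $40,000,000: 0.02528 × $40,000,000 = $1,011,200.

$1,010,000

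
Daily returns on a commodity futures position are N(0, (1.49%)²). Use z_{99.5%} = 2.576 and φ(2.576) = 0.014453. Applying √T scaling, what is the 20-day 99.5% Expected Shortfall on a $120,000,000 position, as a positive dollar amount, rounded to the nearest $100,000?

σ_{20d} = 1.49% × √20 = 6.663%.
ES multiplier = φ(z)/(1−α) = 0.014453/0.005 = 2.891.
ES = 6.663% × 2.891 = 19.263%; on $120,000,000: $23,115,600.

$23,100,000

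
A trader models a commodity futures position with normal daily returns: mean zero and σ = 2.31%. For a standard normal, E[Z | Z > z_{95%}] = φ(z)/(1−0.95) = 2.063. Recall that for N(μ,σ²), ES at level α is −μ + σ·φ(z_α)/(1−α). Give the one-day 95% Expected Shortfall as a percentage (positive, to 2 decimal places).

4.77%

ES = 2.31% × 2.063 = 4.766%.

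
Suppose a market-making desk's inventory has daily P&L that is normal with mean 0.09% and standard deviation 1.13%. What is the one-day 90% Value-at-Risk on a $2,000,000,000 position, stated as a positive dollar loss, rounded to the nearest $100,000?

$27,200,000

At 90% one-sided, z = 1.282.
VaR = −μ + z·σ = −(0.09%) + 1.282 × 1.13% = 1.359%.
On $2,000,000,000: 0.01359 × $2,000,000,000 = $27,180,000.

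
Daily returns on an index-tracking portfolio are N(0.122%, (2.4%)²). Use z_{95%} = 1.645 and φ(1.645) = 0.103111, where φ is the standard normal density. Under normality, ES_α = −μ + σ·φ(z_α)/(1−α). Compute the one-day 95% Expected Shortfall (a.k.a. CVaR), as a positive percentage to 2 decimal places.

Tail multiplier: φ(z)/(1−α) = 0.103111 / 0.05 = 2.062.
ES = −(0.122%) + 2.4% × 2.062 = 4.827%.

4.83%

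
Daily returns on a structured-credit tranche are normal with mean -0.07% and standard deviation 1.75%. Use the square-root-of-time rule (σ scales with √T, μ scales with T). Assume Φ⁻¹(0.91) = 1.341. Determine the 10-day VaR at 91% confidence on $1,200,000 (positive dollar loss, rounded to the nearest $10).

$97,450

σ_{10d} = 1.75% × √10 = 5.534%; μ_{10d} = 10 × -0.07% = -0.700%.
VaR = −(-0.700%) + 1.341 × 5.534% = 8.121%.
On $1,200,000: 0.08121 × $1,200,000 = $97,452.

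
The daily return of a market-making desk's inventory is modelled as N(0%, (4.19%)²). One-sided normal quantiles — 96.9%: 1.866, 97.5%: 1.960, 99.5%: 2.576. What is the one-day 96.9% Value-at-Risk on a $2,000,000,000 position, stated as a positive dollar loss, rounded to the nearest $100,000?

$156,400,000

VaR = z·σ = 1.866 × 4.19% = 7.819%.
On $2,000,000,000: 0.07819 × $2,000,000,000 = $156,380,000.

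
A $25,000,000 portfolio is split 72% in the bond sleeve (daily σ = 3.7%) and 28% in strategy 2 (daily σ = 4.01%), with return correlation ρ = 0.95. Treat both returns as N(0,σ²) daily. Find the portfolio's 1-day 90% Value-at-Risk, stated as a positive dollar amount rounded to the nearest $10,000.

$1,200,000

σ_p² = 0.72²·3.7² + 0.28²·4.01² + 2·0.95·0.72·0.28·3.7·4.01 = 14.0407 (%²).
σ_p = √14.0407 = 3.747%.
At 90%, z = 1.282.
VaR = 1.282 × 3.747% = 4.804%; on $25,000,000 that is $1,201,000.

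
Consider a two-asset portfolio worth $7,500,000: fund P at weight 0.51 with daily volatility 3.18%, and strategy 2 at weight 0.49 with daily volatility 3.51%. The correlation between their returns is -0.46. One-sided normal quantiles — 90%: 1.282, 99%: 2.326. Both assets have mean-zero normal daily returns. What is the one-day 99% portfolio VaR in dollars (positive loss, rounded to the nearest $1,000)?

σ_p² = 0.51²·3.18² + 0.49²·3.51² + 2·-0.46·0.51·0.49·3.18·3.51 = 3.0221 (%²).
σ_p = √3.0221 = 1.738%.
VaR = 2.326 × 1.738% = 4.043%; on $7,500,000 that is $303,225.

$303,000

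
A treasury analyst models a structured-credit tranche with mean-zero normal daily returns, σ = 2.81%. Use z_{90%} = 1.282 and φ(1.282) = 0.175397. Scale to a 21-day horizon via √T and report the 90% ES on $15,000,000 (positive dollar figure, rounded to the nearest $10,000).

$3,390,000

σ_{21d} = 2.81% × √21 = 12.877%.
ES multiplier = φ(z)/(1−α) = 0.175397/0.1 = 1.754.
ES = 12.877% × 1.754 = 22.586%; on $15,000,000: $3,387,900.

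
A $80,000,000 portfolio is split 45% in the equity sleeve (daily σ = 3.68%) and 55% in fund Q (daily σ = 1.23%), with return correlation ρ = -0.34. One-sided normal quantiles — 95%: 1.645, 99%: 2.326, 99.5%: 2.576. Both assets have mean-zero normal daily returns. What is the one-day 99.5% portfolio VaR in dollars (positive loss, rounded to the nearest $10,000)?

σ_p² = 0.45²·3.68² + 0.55²·1.23² + 2·-0.34·0.45·0.55·3.68·1.23 = 2.4382 (%²).
σ_p = √2.4382 = 1.561%.
VaR = 2.576 × 1.561% = 4.021%; on $80,000,000 that is $3,216,800.

$3,220,000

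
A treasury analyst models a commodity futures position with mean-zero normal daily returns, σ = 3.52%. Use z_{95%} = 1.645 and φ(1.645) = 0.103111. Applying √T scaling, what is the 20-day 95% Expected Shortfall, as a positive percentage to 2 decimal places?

σ_{20d} = 3.52% × √20 = 15.742%.
ES multiplier = φ(z)/(1−α) = 0.103111/0.05 = 2.062.
ES = 15.742% × 2.062 = 32.460%.

32.46%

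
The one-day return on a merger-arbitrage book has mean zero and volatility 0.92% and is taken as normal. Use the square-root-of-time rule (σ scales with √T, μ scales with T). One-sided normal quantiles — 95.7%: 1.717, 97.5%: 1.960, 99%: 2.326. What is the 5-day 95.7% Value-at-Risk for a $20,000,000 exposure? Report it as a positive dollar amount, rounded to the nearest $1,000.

$706,000

σ_{5d} = 0.92% × √5 = 2.057%.
VaR = 1.717 × 2.057% = 3.532%.
On $20,000,000: 0.03532 × $20,000,000 = $706,400.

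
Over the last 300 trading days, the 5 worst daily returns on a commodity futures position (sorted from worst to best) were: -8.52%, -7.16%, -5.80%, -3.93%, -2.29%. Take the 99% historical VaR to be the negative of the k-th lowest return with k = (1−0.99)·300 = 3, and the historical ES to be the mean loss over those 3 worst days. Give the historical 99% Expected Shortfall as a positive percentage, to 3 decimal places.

The 3 worst returns sum to -21.48%.
ES = −(-21.48%) / 3 = 7.16% ≈ 7.160%.

7.160%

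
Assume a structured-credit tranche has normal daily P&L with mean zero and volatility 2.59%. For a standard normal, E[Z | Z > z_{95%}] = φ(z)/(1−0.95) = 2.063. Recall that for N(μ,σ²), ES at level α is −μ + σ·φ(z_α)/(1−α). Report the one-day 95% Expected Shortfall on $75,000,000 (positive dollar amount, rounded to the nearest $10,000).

ES = 2.59% × 2.063 = 5.343%.
On $75,000,000: 0.05343 × $75,000,000 = $4,007,250.

$4,010,000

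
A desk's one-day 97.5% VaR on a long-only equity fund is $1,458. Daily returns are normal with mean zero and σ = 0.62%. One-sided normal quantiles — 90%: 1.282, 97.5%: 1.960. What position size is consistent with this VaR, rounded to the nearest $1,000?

VaR as a fraction of value: z·σ = 1.960 × 0.62% = 1.2152%.
Position = $1,458 / 0.012152 = $119,980.

$120,000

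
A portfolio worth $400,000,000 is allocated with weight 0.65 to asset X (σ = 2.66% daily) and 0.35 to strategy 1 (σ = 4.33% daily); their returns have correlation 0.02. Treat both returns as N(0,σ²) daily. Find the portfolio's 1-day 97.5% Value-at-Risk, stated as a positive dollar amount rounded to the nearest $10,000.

$18,200,000

σ_p² = 0.65²·2.66² + 0.35²·4.33² + 2·0.02·0.65·0.35·2.66·4.33 = 5.3910 (%²).
σ_p = √5.3910 = 2.322%.
At 97.5%, z = 1.960.
VaR = 1.960 × 2.322% = 4.551%; on $400,000,000 that is $18,204,000.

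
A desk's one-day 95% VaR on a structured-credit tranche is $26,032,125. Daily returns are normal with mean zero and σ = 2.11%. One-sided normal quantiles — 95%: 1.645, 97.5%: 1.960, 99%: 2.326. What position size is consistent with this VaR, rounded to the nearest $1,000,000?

$750,000,000

VaR as a fraction of value: z·σ = 1.645 × 2.11% = 3.47095%.
Position = $26,032,125 / 0.0347095 = $750,000,000.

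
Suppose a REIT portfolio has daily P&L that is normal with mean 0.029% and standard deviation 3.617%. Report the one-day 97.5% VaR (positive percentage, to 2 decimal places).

At 97.5% one-sided, z = 1.960.
VaR = −μ + z·σ = −(0.029%) + 1.960 × 3.617% = 7.060%.

7.06%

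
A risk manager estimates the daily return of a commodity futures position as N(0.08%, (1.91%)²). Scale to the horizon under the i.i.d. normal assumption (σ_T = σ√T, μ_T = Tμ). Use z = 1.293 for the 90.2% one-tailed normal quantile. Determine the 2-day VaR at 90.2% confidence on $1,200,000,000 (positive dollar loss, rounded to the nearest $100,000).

$40,000,000

σ_{2d} = 1.91% × √2 = 2.701%; μ_{2d} = 2 × 0.08% = 0.160%.
VaR = −(0.160%) + 1.293 × 2.701% = 3.332%.
On $1,200,000,000: 0.03332 × $1,200,000,000 = $39,984,000.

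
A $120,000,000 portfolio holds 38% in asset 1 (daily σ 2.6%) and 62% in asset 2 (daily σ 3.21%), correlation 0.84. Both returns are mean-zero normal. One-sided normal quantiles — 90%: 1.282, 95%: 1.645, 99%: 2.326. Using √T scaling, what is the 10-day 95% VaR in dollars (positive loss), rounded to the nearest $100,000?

$17,900,000

σ_p = √(0.38²·2.6² + 0.62²·3.21² + 2·0.84·0.38·0.62·2.6·3.21) = 2.871%.
σ_{10d} = 2.871% × √10 = 9.079%.
VaR = 1.645 × 9.079% = 14.935%; on $120,000,000 that is $17,922,000.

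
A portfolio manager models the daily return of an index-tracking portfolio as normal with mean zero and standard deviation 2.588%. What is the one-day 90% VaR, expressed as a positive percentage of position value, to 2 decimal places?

At 90% one-sided, z = 1.282.
VaR = z·σ = 1.282 × 2.588% = 3.318%.

3.32%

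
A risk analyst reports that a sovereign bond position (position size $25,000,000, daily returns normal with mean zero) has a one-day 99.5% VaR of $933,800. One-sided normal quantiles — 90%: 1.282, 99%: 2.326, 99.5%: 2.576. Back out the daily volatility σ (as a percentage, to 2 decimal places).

1.45%

VaR as a fraction: $933,800 / $25,000,000 = 3.735%.
σ = VaR / z = 3.735% / 2.576 = 1.450%.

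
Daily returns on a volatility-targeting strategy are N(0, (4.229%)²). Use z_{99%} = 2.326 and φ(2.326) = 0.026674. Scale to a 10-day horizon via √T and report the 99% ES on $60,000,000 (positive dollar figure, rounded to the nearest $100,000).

σ_{10d} = 4.229% × √10 = 13.373%.
ES multiplier = φ(z)/(1−α) = 0.026674/0.01 = 2.667.
ES = 13.373% × 2.667 = 35.666%; on $60,000,000: $21,399,600.

$21,400,000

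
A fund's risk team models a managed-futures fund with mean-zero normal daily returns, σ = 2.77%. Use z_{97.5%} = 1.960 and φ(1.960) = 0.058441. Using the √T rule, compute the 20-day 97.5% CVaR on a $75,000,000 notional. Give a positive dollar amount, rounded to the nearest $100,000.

σ_{20d} = 2.77% × √20 = 12.388%.
ES multiplier = φ(z)/(1−α) = 0.058441/0.025 = 2.338.
ES = 12.388% × 2.338 = 28.963%; on $75,000,000: $21,722,250.

$21,700,000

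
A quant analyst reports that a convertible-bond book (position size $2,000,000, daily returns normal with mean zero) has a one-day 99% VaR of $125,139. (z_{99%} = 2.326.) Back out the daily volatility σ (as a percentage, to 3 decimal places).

VaR as a fraction: $125,139 / $2,000,000 = 6.257%.
σ = VaR / z = 6.257% / 2.326 = 2.690%.

2.690%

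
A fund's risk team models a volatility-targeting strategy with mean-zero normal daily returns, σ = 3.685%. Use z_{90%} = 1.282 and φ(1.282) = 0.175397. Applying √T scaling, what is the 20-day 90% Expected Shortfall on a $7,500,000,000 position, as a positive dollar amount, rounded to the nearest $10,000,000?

σ_{20d} = 3.685% × √20 = 16.480%.
ES multiplier = φ(z)/(1−α) = 0.175397/0.1 = 1.754.
ES = 16.480% × 1.754 = 28.906%; on $7,500,000,000: $2,167,950,000.

$2,170,000,000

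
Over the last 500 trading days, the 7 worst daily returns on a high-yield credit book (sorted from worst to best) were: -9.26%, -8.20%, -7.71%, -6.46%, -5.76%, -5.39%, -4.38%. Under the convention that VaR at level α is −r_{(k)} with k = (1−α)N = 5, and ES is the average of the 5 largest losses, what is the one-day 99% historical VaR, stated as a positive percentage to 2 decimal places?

k = 5; the 5th lowest return is -5.76%, so VaR = 5.76%.

5.76%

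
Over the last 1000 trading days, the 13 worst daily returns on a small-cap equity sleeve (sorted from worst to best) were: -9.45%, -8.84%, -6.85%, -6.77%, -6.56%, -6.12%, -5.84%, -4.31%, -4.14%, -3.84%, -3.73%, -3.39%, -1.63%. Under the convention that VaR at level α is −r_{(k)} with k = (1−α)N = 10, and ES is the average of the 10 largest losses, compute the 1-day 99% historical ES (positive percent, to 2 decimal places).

6.27%

The 10 worst returns sum to -62.72%.
ES = −(-62.72%) / 10 = 6.272% ≈ 6.27%.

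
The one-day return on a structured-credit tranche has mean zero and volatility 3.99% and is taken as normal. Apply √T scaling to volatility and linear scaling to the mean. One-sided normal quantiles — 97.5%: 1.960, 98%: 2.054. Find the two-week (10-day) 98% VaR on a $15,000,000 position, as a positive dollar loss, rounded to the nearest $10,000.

σ_{10d} = 3.99% × √10 = 12.617%.
VaR = 2.054 × 12.617% = 25.915%.
On $15,000,000: 0.25915 × $15,000,000 = $3,887,250.

$3,890,000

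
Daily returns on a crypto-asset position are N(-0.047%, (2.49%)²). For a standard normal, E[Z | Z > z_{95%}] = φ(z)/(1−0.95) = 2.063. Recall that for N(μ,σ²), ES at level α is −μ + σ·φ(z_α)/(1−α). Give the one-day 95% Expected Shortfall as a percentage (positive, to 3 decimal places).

5.184%

ES = −(-0.047%) + 2.49% × 2.063 = 5.184%.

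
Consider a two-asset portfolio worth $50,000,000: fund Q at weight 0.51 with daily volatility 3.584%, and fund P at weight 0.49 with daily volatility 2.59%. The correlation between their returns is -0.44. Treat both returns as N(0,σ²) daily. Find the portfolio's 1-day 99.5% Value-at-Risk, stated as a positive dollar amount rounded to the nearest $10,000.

$2,200,000

σ_p² = 0.51²·3.584² + 0.49²·2.59² + 2·-0.44·0.51·0.49·3.584·2.59 = 2.9103 (%²).
σ_p = √2.9103 = 1.706%.
At 99.5%, z = 2.576.
VaR = 2.576 × 1.706% = 4.395%; on $50,000,000 that is $2,197,500.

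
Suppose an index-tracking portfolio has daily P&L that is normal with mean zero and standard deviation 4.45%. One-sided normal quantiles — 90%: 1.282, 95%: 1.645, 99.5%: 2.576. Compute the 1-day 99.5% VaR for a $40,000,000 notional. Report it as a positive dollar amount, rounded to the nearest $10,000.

$4,590,000

VaR = z·σ = 2.576 × 4.45% = 11.463%.
On $40,000,000: 0.11463 × $40,000,000 = $4,585,200.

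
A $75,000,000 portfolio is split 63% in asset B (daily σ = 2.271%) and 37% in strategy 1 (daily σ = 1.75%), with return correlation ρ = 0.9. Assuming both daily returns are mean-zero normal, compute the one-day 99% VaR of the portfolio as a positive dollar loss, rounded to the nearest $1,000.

σ_p² = 0.63²·2.271² + 0.37²·1.75² + 2·0.9·0.63·0.37·2.271·1.75 = 4.1338 (%²).
σ_p = √4.1338 = 2.033%.
At 99%, z = 2.326.
VaR = 2.326 × 2.033% = 4.729%; on $75,000,000 that is $3,546,750.

$3,547,000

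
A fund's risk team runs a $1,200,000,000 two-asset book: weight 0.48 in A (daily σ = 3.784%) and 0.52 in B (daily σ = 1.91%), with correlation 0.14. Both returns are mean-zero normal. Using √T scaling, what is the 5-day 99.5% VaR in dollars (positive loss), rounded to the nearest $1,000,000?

σ_p = √(0.48²·3.784² + 0.52²·1.91² + 2·0.14·0.48·0.52·3.784·1.91) = 2.189%.
σ_{5d} = 2.189% × √5 = 4.895%.
z(99.5%) = 2.576.
VaR = 2.576 × 4.895% = 12.610%; on $1,200,000,000 that is $151,320,000.

$151,000,000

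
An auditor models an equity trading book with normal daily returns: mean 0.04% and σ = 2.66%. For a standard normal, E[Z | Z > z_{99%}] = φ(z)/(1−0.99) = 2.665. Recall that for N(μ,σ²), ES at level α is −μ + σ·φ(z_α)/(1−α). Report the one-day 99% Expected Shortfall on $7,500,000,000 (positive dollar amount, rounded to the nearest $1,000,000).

$529,000,000

ES = −(0.04%) + 2.66% × 2.665 = 7.049%.
On $7,500,000,000: 0.07049 × $7,500,000,000 = $528,675,000.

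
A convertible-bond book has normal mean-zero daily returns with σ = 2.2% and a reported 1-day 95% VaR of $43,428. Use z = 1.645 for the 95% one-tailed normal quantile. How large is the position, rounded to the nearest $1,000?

VaR as a fraction of value: z·σ = 1.645 × 2.2% = 3.619%.
Position = $43,428 / 0.03619 = $1,200,000.

$1,200,000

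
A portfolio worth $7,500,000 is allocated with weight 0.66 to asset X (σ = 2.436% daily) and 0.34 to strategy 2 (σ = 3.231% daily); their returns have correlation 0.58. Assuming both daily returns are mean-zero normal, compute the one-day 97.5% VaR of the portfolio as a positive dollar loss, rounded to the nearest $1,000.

$355,000

σ_p² = 0.66²·2.436² + 0.34²·3.231² + 2·0.58·0.66·0.34·2.436·3.231 = 5.8405 (%²).
σ_p = √5.8405 = 2.417%.
At 97.5%, z = 1.960.
VaR = 1.960 × 2.417% = 4.737%; on $7,500,000 that is $355,275.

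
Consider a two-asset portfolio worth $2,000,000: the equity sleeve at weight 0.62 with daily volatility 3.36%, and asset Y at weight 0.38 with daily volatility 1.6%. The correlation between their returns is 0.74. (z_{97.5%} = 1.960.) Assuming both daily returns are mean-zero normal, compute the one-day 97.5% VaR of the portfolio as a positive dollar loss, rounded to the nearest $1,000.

σ_p² = 0.62²·3.36² + 0.38²·1.6² + 2·0.74·0.62·0.38·3.36·1.6 = 6.5839 (%²).
σ_p = √6.5839 = 2.566%.
VaR = 1.960 × 2.566% = 5.029%; on $2,000,000 that is $100,580.

$101,000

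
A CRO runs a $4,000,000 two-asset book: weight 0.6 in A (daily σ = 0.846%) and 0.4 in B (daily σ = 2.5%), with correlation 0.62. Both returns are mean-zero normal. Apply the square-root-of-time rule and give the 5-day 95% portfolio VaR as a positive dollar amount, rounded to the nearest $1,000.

$202,000

σ_p = √(0.6²·0.846² + 0.4²·2.5² + 2·0.62·0.6·0.4·0.846·2.5) = 1.374%.
σ_{5d} = 1.374% × √5 = 3.072%.
z(95%) = 1.645.
VaR = 1.645 × 3.072% = 5.053%; on $4,000,000 that is $202,120.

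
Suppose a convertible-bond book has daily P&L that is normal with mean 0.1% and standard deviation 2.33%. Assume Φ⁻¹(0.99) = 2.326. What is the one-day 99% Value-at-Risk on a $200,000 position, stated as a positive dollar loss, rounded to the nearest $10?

VaR = −μ + z·σ = −(0.1%) + 2.326 × 2.33% = 5.320%.
On $200,000: 0.05320 × $200,000 = $10,640.

$10,640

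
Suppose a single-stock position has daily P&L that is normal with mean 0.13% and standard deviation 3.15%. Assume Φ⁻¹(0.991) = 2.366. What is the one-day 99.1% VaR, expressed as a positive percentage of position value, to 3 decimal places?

VaR = −μ + z·σ = −(0.13%) + 2.366 × 3.15% = 7.323%.

7.323%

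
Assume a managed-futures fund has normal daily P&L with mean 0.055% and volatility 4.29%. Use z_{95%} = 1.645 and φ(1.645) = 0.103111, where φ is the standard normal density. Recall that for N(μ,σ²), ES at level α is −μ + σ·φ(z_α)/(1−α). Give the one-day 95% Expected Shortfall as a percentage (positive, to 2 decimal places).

Tail multiplier: φ(z)/(1−α) = 0.103111 / 0.05 = 2.062.
ES = −(0.055%) + 4.29% × 2.062 = 8.791%.

8.79%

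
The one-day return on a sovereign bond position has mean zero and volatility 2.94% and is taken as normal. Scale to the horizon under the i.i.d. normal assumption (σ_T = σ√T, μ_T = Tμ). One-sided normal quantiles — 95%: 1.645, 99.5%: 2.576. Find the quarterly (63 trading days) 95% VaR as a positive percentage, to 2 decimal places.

38.39%

σ_{63d} = 2.94% × √63 = 23.336%.
VaR = 1.645 × 23.336% = 38.388%.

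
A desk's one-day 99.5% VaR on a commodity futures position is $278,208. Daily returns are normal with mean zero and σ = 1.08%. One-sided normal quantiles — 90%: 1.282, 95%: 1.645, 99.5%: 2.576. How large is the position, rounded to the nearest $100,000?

$10,000,000

VaR as a fraction of value: z·σ = 2.576 × 1.08% = 2.78208%.
Position = $278,208 / 0.0278208 = $10,000,000.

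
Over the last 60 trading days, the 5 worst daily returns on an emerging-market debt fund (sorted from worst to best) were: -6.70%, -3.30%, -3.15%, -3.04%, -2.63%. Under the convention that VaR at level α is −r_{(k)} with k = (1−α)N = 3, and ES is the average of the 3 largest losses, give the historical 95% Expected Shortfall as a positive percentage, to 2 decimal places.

The 3 worst returns sum to -13.15%.
ES = −(-13.15%) / 3 = 4.3833…% ≈ 4.38%.

4.38%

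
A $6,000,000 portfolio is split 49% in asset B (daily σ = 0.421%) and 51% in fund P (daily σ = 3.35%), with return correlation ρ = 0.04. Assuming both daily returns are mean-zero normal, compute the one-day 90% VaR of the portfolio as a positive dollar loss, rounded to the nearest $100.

σ_p² = 0.49²·0.421² + 0.51²·3.35² + 2·0.04·0.49·0.51·0.421·3.35 = 2.9897 (%²).
σ_p = √2.9897 = 1.729%.
At 90%, z = 1.282.
VaR = 1.282 × 1.729% = 2.217%; on $6,000,000 that is $133,020.

$133,000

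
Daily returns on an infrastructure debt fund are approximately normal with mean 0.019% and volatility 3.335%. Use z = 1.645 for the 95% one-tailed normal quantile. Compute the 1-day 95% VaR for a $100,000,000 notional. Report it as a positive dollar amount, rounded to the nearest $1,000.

VaR = −μ + z·σ = −(0.019%) + 1.645 × 3.335% = 5.467%.
On $100,000,000: 0.05467 × $100,000,000 = $5,467,000.

$5,467,000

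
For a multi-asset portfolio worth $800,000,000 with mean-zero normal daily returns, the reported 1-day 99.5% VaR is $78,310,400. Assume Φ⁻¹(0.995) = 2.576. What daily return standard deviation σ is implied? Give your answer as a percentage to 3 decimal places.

3.800%

VaR as a fraction: $78,310,400 / $800,000,000 = 9.789%.
σ = VaR / z = 9.789% / 2.576 = 3.800%.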